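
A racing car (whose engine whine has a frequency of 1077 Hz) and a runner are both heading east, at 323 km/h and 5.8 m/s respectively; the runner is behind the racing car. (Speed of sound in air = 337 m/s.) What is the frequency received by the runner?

323 km/h = 89.72 m/s.
The runner is behind, so the racing car is moving away from it while the runner is moving toward the racing car.
Both move, so f' = f · (v + v_o)/(v + v_s).
f' = 1077 × (337 + 5.8)/(337 + 89.72) = 1077 × 342.8/426.72 ≈ 865 Hz.

865 Hz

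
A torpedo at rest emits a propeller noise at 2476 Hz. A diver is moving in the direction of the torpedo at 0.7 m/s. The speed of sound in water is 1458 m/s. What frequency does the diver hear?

Only the observer moves, toward the source, so f' = f · (v + v_o)/v.
f' = 2476 × (1458 + 0.7)/1458 = 2476 × 1458.7/1458 ≈ 2477 Hz.

2477 Hz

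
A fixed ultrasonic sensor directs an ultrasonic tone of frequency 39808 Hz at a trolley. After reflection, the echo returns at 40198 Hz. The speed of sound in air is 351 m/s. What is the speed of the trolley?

Double Doppler shift off a moving reflector: f₂ = f₀ · (v + u)/(v − u) (u > 0 toward emitter).
Rearranging, u = v · (f₂ − f₀)/(f₂ + f₀) = 351 × 390/80006 ≈ 1.71 m/s.
So the trolley is moving at 1.71 m/s toward the emitter.

1.71 m/s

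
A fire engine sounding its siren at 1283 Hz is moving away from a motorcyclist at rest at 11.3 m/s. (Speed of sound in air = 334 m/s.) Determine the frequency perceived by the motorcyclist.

1241 Hz

Moving source, stationary observer: f' = f · v/(v + v_s) since the source is receding.
f' = 1283 × 334/(334 + 11.3) = 1283 × 334/345.3 ≈ 1241 Hz.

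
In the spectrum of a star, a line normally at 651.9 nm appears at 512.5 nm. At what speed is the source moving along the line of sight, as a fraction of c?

λ'/λ₀ = 0.7862 < 1 (blueshift), so the source is approaching.
λ'/λ₀ = √((1 − β)/(1 + β)) for an approaching source ⇒ β = (1 − r²)/(1 + r²) with r = λ'/λ₀.
β = (1 − 0.6181)/(1 + 0.6181) ≈ 0.236.

0.236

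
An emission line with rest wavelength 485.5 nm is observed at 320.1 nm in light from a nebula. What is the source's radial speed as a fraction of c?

λ'/λ₀ = 0.6593 < 1 (blueshift), so the source is approaching.
λ'/λ₀ = √((1 − β)/(1 + β)) for an approaching source ⇒ β = (1 − r²)/(1 + r²) with r = λ'/λ₀.
β = (1 − 0.4347)/(1 + 0.4347) ≈ 0.394.

0.394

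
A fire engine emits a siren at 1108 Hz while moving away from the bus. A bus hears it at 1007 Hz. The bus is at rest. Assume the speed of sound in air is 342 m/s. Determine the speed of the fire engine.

f' = f · v/(v + v_s) ⇒ v_s = v · |1 − f/f'|.
v_s = 342 × |1 − 1108/1007| = 342 × 0.1003 ≈ 34 m/s.

34 m/s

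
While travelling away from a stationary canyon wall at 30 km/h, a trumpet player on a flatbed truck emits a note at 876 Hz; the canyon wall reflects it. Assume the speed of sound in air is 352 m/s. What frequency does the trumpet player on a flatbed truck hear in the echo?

835 Hz

30 km/h = 8.333 m/s.
The canyon wall receives the sound from a moving source: f₁ = f₀ · v/(v + v_e) = 876 × 352/360.33 ≈ 856 Hz.
On the return leg the trumpet player on a flatbed truck is a moving observer: f₂ = f₁ · (v − v_e)/v = 856 × 343.67/352 ≈ 835 Hz.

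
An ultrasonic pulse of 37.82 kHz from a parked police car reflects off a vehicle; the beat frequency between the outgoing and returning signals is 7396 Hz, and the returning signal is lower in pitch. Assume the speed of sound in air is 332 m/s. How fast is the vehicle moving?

36 m/s

Double Doppler shift off a moving reflector: f₂ = f₀ · (v + u)/(v − u) (u > 0 toward emitter).
Returning signal is lower, so f₂ = f₀ − Δf = 37820 − 7396 = 30424 Hz.
Rearranging, u = v · (f₂ − f₀)/(f₂ + f₀) = 332 × -7396/68244 ≈ -36 m/s.
So the vehicle is moving at 36 m/s away from the emitter.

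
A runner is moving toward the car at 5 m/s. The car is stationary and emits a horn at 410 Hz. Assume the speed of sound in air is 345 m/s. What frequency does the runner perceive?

416 Hz

Only the observer moves, toward the source, so f' = f · (v + v_o)/v.
f' = 410 × (345 + 5)/345 = 410 × 350/345 ≈ 416 Hz.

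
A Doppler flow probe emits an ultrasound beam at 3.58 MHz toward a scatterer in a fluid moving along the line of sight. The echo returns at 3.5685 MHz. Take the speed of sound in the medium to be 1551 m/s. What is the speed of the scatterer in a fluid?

2.50 m/s

Double Doppler shift off a moving reflector: f₂ = f₀ · (v + u)/(v − u) (u > 0 toward emitter).
Rearranging, u = v · (f₂ − f₀)/(f₂ + f₀) = 1551 × -0.0115/7.1485 ≈ -2.50 m/s.
So the scatterer in a fluid is moving at 2.50 m/s away from the emitter.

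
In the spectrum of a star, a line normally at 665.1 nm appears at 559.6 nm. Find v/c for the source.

0.171c

λ'/λ₀ = 0.8414 < 1 (blueshift), so the source is approaching.
λ'/λ₀ = √((1 − β)/(1 + β)) for an approaching source ⇒ β = (1 − r²)/(1 + r²) with r = λ'/λ₀.
β = (1 − 0.7079)/(1 + 0.7079) ≈ 0.171.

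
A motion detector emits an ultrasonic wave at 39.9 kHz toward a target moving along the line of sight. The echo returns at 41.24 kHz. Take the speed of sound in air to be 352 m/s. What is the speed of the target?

5.8 m/s

Double Doppler shift off a moving reflector: f₂ = f₀ · (v + u)/(v − u) (u > 0 toward emitter).
Rearranging, u = v · (f₂ − f₀)/(f₂ + f₀) = 352 × 1.34/81.14 ≈ 5.8 m/s.
So the target is moving at 5.8 m/s toward the emitter.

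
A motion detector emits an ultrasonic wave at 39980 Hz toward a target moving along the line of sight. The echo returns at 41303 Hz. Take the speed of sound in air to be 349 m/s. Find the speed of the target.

Double Doppler shift off a moving reflector: f₂ = f₀ · (v + u)/(v − u) (u > 0 toward emitter).
Rearranging, u = v · (f₂ − f₀)/(f₂ + f₀) = 349 × 1323/81283 ≈ 5.7 m/s.
So the target is moving at 5.7 m/s toward the emitter.

5.7 m/s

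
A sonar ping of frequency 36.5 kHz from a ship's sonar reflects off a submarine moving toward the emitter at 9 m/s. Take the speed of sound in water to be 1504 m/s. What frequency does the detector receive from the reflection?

36.9 kHz

The submarine first receives the wave as a moving observer: f₁ = f₀ · (v + u)/v = 36.5 × (1504 + 9)/1504 ≈ 36.7 kHz.
On reflection it acts as a source moving toward the stationary detector: f₂ = f₁ · v/(v − u) = 36.7 × 1504/1495 ≈ 36.9 kHz.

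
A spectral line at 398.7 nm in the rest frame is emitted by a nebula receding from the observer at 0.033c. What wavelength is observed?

Relativistic Doppler for wavelength: λ' = λ₀ · √((1 + β)/(1 − β)).
λ' = 398.7 × √(1.0330/0.9670) = 398.7 × 1.03356 ≈ 412.1 nm.

412.1 nm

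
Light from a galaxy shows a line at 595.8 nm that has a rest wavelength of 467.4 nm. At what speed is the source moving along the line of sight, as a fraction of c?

0.238c

λ'/λ₀ = 1.2747 > 1 (redshift), so the source is receding.
λ'/λ₀ = √((1 + β)/(1 − β)) for a receding source ⇒ β = (r² − 1)/(r² + 1) with r = λ'/λ₀.
β = (1.6249 − 1)/(1.6249 + 1) ≈ 0.238.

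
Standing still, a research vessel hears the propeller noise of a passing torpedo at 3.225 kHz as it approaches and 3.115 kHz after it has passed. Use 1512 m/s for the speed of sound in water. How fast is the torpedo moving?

f₁/f₂ = (v + v_s)/(v − v_s), so v_s = v · (f₁ − f₂)/(f₁ + f₂).
v_s = 1512 × (3.225 − 3.115)/(3.225 + 3.115) = 1512 × 0.110/6.340 ≈ 26 m/s.

26 m/s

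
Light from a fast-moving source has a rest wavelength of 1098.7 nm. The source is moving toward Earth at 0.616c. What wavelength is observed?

535.6 nm

Relativistic Doppler for wavelength: λ' = λ₀ · √((1 − β)/(1 + β)).
λ' = 1098.7 × √(0.3840/1.6160) = 1098.7 × 0.48747 ≈ 535.6 nm.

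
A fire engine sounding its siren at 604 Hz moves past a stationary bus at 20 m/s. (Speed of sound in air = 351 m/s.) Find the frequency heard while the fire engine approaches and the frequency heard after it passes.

640 Hz approaching; 571 Hz receding

Approaching: f₁ = f · v/(v − v_s) = 604 × 351/331 ≈ 640 Hz.
Receding: f₂ = f · v/(v + v_s) = 604 × 351/371 ≈ 571 Hz.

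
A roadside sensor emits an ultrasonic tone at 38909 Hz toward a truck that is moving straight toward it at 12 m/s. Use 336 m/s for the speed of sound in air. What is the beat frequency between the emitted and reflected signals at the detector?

2882 Hz

The truck first receives the wave as a moving observer: f₁ = f₀ · (v + u)/v = 38909 × (336 + 12)/336 ≈ 40299 Hz.
The reflection then acts as a moving source: f₂ = f₁ · v/(v − u) ≈ 41791 Hz.
Equivalently f₂ = f₀ · (v + u)/(v − u).
Beat frequency: |f₂ − f₀| = 2u·f₀/(v − u) = 2 × 12 × 38909/324 ≈ 2882 Hz.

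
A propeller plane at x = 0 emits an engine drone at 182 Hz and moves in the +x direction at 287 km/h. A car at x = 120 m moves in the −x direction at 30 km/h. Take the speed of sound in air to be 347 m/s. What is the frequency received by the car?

287 km/h = 79.72 m/s; 30 km/h = 8.333 m/s.
The observer lies on the +x side, so the source is heading toward the observer and the observer is heading toward the source.
With source approaching and observer approaching, f' = f · (v + v_o)/(v − v_s).
f' = 182 × (347 + 8.333)/(347 − 79.72) = 182 × 355.33/267.28 ≈ 242 Hz.

242 Hz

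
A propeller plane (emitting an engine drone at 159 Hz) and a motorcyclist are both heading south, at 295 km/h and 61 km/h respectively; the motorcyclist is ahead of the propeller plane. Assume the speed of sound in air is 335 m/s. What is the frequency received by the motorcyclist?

200 Hz

295 km/h = 81.94 m/s; 61 km/h = 16.94 m/s.
The motorcyclist is ahead, so the propeller plane is moving toward it while the motorcyclist is moving away from the propeller plane.
With source approaching and observer receding, f' = f · (v − v_o)/(v − v_s).
f' = 159 × (335 − 16.94)/(335 − 81.94) = 159 × 318.06/253.06 ≈ 200 Hz.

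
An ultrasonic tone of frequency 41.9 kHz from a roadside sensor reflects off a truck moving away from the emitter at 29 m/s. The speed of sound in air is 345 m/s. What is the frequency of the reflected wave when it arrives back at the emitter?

35.4 kHz

At the truck (a moving observer), f₁ = f₀ · (v − u)/v = 41.9 × 316/345 ≈ 38.4 kHz.
On reflection it acts as a source moving away from the stationary detector: f₂ = f₁ · v/(v + u) = 38.4 × 345/374 ≈ 35.4 kHz.
Equivalently f₂ = f₀ · (v − u)/(v + u).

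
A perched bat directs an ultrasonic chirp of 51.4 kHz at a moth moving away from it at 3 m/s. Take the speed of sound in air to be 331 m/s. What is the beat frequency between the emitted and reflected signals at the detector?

At the moth (a moving observer), f₁ = f₀ · (v − u)/v = 51.4 × 328/331 ≈ 50.934 kHz.
The reflection then acts as a moving source: f₂ = f₁ · v/(v + u) ≈ 50.477 kHz.
Beat frequency (with f₀ = 51400 Hz): |f₂ − f₀| = 2u·f₀/(v + u) = 2 × 3 × 51400/334 ≈ 923 Hz.

923 Hz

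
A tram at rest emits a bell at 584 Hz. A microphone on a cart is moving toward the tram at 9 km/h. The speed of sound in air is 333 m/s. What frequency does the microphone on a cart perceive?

588 Hz

9 km/h = 2.5 m/s.
Only the observer moves, toward the source, so f' = f · (v + v_o)/v.
f' = 584 × (333 + 2.5)/333 = 584 × 335.5/333 ≈ 588 Hz.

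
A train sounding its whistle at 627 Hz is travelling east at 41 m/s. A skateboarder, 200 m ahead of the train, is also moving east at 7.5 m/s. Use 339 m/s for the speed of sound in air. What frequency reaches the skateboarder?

The skateboarder is ahead, so the train is moving toward it while the skateboarder is moving away from the train.
General Doppler shift: f' = f · (v − v_o)/(v − v_s).
f' = 627 × (339 − 7.5)/(339 − 41) = 627 × 331.5/298 ≈ 697 Hz.

697 Hz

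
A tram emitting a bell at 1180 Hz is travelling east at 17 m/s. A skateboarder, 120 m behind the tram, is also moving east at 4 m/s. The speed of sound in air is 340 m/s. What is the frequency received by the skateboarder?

1137 Hz

The skateboarder is behind, so the tram is moving away from it while the skateboarder is moving toward the tram.
General Doppler shift: f' = f · (v + v_o)/(v + v_s).
f' = 1180 × (340 + 4)/(340 + 17) = 1180 × 344/357 ≈ 1137 Hz.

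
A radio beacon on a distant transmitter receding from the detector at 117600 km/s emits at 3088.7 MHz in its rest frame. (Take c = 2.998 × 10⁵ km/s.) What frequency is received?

β = v/c = 117600/299800 = 0.3923.
Relativistic Doppler for frequency: f' = f₀ · √((1 − β)/(1 + β)).
f' = 3088.7 × √(0.6077/1.3923) = 3088.7 × 0.66069 ≈ 2040.7 MHz.

2040.7 MHz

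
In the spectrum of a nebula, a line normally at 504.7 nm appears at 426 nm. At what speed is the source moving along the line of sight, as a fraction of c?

0.168c

λ'/λ₀ = 0.8441 < 1 (blueshift), so the source is approaching.
λ'/λ₀ = √((1 − β)/(1 + β)) for an approaching source ⇒ β = (1 − r²)/(1 + r²) with r = λ'/λ₀.
β = (1 − 0.7124)/(1 + 0.7124) ≈ 0.168.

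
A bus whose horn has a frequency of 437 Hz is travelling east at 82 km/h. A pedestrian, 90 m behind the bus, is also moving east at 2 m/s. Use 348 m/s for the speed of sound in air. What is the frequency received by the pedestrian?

82 km/h = 22.78 m/s.
The pedestrian is behind, so the bus is moving away from it while the pedestrian is moving toward the bus.
Both move, so f' = f · (v + v_o)/(v + v_s).
f' = 437 × (348 + 2)/(348 + 22.78) = 437 × 350/370.78 ≈ 413 Hz.

413 Hz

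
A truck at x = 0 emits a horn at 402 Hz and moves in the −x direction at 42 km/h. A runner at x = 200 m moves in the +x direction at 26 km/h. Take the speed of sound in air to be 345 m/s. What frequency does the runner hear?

381 Hz

42 km/h = 11.67 m/s; 26 km/h = 7.222 m/s.
The observer lies on the +x side, so the source is heading away from the observer and the observer is heading away from the source.
With source receding and observer receding, f' = f · (v − v_o)/(v + v_s).
f' = 402 × (345 − 7.222)/(345 + 11.67) = 402 × 337.78/356.67 ≈ 381 Hz.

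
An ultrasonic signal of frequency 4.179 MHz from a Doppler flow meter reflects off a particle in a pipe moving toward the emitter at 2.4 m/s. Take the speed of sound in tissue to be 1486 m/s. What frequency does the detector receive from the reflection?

4.193 MHz

The particle in a pipe first receives the wave as a moving observer: f₁ = f₀ · (v + u)/v = 4.179 × (1486 + 2.4)/1486 ≈ 4.186 MHz.
On reflection it acts as a source moving toward the stationary detector: f₂ = f₁ · v/(v − u) = 4.186 × 1486/1483.6 ≈ 4.193 MHz.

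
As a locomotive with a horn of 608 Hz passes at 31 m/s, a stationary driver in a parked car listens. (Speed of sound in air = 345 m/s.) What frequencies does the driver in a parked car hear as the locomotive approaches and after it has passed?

668 Hz approaching; 558 Hz receding

Approaching: f₁ = f · v/(v − v_s) = 608 × 345/314 ≈ 668 Hz.
Receding: f₂ = f · v/(v + v_s) = 608 × 345/376 ≈ 558 Hz.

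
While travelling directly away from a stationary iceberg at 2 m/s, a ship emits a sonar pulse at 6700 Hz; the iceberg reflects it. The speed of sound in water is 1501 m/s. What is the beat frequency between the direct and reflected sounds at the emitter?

The iceberg receives the sound from a moving source: f₁ = f₀ · v/(v + v_e) = 6700 × 1501/1503 ≈ 6691.08 Hz.
On the return leg the ship is a moving observer: f₂ = f₁ · (v − v_e)/v = 6691.08 × 1499/1501 ≈ 6682.17 Hz.
Beat against the emitted tone: |f₂ − f₀| = 2v_e·f₀/(v + v_e) = 2 × 2 × 6700/1503 ≈ 17.8 Hz.

17.8 Hz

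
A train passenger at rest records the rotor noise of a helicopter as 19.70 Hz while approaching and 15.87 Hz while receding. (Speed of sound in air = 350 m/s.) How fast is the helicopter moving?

f₁/f₂ = (v + v_s)/(v − v_s), so v_s = v · (f₁ − f₂)/(f₁ + f₂).
v_s = 350 × (19.70 − 15.87)/(19.70 + 15.87) = 350 × 3.83/35.57 ≈ 38 m/s.

38 m/s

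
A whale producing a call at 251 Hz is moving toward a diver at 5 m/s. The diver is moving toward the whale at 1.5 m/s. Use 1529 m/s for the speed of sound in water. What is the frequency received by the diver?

252 Hz

Both move, so f' = f · (v + v_o)/(v − v_s).
f' = 251 × (1529 + 1.5)/(1529 − 5) = 251 × 1530.5/1524 ≈ 252 Hz.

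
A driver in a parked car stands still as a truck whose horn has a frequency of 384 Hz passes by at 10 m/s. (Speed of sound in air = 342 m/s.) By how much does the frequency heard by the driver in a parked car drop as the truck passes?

22.5 Hz

Approaching: f₁ = f · v/(v − v_s) = 384 × 342/332 ≈ 395.6 Hz.
Receding: f₂ = f · v/(v + v_s) = 384 × 342/352 ≈ 373.1 Hz.
Drop: f₁ − f₂ = 2f·v·v_s/(v² − v_s²) = 2 × 384 × 342 × 10/(342² − 10²) ≈ 22.5 Hz.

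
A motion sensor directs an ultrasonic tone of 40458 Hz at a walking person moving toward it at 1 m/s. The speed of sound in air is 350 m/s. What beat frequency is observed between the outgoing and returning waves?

At the walking person (a moving observer), f₁ = f₀ · (v + u)/v = 40458 × 351/350 ≈ 40574 Hz.
On reflection it acts as a source moving toward the stationary detector: f₂ = f₁ · v/(v − u) = 40574 × 350/349 ≈ 40690 Hz.
Beat frequency: |f₂ − f₀| = 2u·f₀/(v − u) = 2 × 1 × 40458/349 ≈ 232 Hz.

232 Hz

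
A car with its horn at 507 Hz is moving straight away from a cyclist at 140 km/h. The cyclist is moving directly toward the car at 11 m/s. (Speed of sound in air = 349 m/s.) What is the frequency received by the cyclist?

140 km/h = 38.89 m/s.
With source receding and observer approaching, f' = f · (v + v_o)/(v + v_s).
f' = 507 × (349 + 11)/(349 + 38.89) = 507 × 360/387.89 ≈ 471 Hz.

471 Hz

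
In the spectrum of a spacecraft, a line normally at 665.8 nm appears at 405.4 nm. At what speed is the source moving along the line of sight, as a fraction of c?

λ'/λ₀ = 0.6089 < 1 (blueshift), so the source is approaching.
λ'/λ₀ = √((1 − β)/(1 + β)) for an approaching source ⇒ β = (1 − r²)/(1 + r²) with r = λ'/λ₀.
β = (1 − 0.3707)/(1 + 0.3707) ≈ 0.459.

0.459c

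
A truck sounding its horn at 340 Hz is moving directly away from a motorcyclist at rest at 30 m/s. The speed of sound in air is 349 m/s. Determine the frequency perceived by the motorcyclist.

Moving source, stationary observer: f' = f · v/(v + v_s) since the source is receding.
f' = 340 × 349/(349 + 30) = 340 × 349/379 ≈ 313 Hz.

313 Hz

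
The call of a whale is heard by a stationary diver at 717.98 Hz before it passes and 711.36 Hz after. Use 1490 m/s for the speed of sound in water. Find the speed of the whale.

f₁/f₂ = (v + v_s)/(v − v_s), so v_s = v · (f₁ − f₂)/(f₁ + f₂).
v_s = 1490 × (717.98 − 711.36)/(717.98 + 711.36) = 1490 × 6.62/1429.34 ≈ 6.9 m/s.

6.9 m/s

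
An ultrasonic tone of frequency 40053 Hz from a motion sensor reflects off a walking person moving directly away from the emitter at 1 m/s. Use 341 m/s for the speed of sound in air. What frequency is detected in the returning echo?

39819 Hz

At the walking person (a moving observer), f₁ = f₀ · (v − u)/v = 40053 × 340/341 ≈ 39936 Hz.
On reflection it acts as a source moving away from the stationary detector: f₂ = f₁ · v/(v + u) = 39936 × 341/342 ≈ 39819 Hz.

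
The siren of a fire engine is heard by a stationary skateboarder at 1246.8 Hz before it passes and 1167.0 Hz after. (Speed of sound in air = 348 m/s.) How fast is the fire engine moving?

f₁/f₂ = (v + v_s)/(v − v_s), so v_s = v · (f₁ − f₂)/(f₁ + f₂).
v_s = 348 × (1246.8 − 1167.0)/(1246.8 + 1167.0) = 348 × 79.8/2413.8 ≈ 11.5 m/s.

11.5 m/s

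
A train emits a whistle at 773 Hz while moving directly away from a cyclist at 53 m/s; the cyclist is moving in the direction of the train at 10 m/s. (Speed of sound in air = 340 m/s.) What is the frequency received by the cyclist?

688 Hz

General Doppler shift: f' = f · (v + v_o)/(v + v_s).
f' = 773 × (340 + 10)/(340 + 53) = 773 × 350/393 ≈ 688 Hz.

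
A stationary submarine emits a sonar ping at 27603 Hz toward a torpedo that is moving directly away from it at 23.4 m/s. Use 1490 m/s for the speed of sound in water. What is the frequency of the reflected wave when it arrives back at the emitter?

26749 Hz

At the torpedo (a moving observer), f₁ = f₀ · (v − u)/v = 27603 × 1466.6/1490 ≈ 27170 Hz.
The reflection then acts as a moving source: f₂ = f₁ · v/(v + u) ≈ 26749 Hz.
Equivalently f₂ = f₀ · (v − u)/(v + u).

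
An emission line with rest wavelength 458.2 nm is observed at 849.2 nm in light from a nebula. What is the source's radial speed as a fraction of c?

0.549

λ'/λ₀ = 1.8533 > 1 (redshift), so the source is receding.
λ'/λ₀ = √((1 + β)/(1 − β)) for a receding source ⇒ β = (r² − 1)/(r² + 1) with r = λ'/λ₀.
β = (3.4349 − 1)/(3.4349 + 1) ≈ 0.549.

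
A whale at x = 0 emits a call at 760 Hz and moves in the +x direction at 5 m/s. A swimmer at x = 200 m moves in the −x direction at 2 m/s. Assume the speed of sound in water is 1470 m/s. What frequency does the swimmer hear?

The observer lies on the +x side, so the source is heading toward the observer and the observer is heading toward the source.
General Doppler shift: f' = f · (v + v_o)/(v − v_s).
f' = 760 × (1470 + 2)/(1470 − 5) = 760 × 1472/1465 ≈ 764 Hz.

764 Hz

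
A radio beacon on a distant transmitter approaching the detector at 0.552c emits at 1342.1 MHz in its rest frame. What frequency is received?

2498.0 MHz

Relativistic Doppler for frequency: f' = f₀ · √((1 + β)/(1 − β)).
f' = 1342.1 × √(1.5520/0.4480) = 1342.1 × 1.86126 ≈ 2498.0 MHz.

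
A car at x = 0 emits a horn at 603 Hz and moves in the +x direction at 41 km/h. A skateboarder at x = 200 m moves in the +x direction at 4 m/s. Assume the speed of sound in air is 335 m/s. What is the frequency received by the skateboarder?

617 Hz

41 km/h = 11.39 m/s.
The observer lies on the +x side, so the source is heading toward the observer and the observer is heading away from the source.
Both move, so f' = f · (v − v_o)/(v − v_s).
f' = 603 × (335 − 4)/(335 − 11.39) = 603 × 331/323.61 ≈ 617 Hz.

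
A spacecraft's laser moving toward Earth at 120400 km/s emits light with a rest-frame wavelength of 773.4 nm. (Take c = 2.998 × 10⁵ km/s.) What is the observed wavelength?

β = v/c = 120400/299800 = 0.4016.
Relativistic Doppler for wavelength: λ' = λ₀ · √((1 − β)/(1 + β)).
λ' = 773.4 × √(0.5984/1.4016) = 773.4 × 0.65341 ≈ 505.3 nm.

505.3 nm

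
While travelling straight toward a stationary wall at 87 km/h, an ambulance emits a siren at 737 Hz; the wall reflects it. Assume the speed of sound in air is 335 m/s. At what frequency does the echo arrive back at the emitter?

852 Hz

87 km/h = 24.17 m/s.
The wall receives the sound from a moving source: f₁ = f₀ · v/(v − v_e) = 737 × 335/310.83 ≈ 794 Hz.
On the return leg the ambulance is a moving observer: f₂ = f₁ · (v + v_e)/v = 794 × 359.17/335 ≈ 852 Hz.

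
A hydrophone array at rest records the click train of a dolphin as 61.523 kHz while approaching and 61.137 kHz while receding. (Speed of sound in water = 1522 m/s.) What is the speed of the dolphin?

4.8 m/s

f₁/f₂ = (v + v_s)/(v − v_s), so v_s = v · (f₁ − f₂)/(f₁ + f₂).
v_s = 1522 × (61.523 − 61.137)/(61.523 + 61.137) = 1522 × 0.386/122.660 ≈ 4.8 m/s.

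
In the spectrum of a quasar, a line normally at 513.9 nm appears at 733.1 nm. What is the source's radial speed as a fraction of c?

λ'/λ₀ = 1.4265 > 1 (redshift), so the source is receding.
λ'/λ₀ = √((1 + β)/(1 − β)) for a receding source ⇒ β = (r² − 1)/(r² + 1) with r = λ'/λ₀.
β = (2.0350 − 1)/(2.0350 + 1) ≈ 0.341.

0.341c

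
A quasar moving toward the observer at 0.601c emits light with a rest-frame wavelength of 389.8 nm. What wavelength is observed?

Relativistic Doppler for wavelength: λ' = λ₀ · √((1 − β)/(1 + β)).
λ' = 389.8 × √(0.3990/1.6010) = 389.8 × 0.49922 ≈ 194.6 nm.

194.6 nm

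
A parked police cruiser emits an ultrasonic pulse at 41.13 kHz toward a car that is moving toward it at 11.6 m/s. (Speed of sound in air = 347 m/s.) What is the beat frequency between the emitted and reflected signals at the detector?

2845 Hz

The car first receives the wave as a moving observer: f₁ = f₀ · (v + u)/v = 41.13 × (347 + 11.6)/347 ≈ 42.50 kHz.
The reflection then acts as a moving source: f₂ = f₁ · v/(v − u) ≈ 43.98 kHz.
Beat frequency (with f₀ = 41130 Hz): |f₂ − f₀| = 2u·f₀/(v − u) = 2 × 11.6 × 41130/335.4 ≈ 2845 Hz.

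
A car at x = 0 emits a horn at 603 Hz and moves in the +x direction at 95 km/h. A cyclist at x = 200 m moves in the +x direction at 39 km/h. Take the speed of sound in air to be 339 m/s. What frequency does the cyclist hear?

95 km/h = 26.39 m/s; 39 km/h = 10.83 m/s.
The observer lies on the +x side, so the source is heading toward the observer and the observer is heading away from the source.
General Doppler shift: f' = f · (v − v_o)/(v − v_s).
f' = 603 × (339 − 10.83)/(339 − 26.39) = 603 × 328.17/312.61 ≈ 633 Hz.

633 Hz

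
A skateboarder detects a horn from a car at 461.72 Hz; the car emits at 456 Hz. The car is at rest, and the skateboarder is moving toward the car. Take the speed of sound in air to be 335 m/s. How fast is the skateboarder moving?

f' = f · (v + v_o)/v ⇒ v_o = v · |f'/f − 1|.
v_o = 335 × |461.72/456 − 1| = 335 × 0.01254 ≈ 4.2 m/s.

4.2 m/s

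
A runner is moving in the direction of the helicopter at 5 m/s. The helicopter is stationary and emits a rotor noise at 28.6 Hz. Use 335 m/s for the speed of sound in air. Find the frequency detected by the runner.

29.0 Hz

Moving observer, stationary source: f' = f · (v + v_o)/v.
f' = 28.6 × (335 + 5)/335 = 28.6 × 340/335 ≈ 29.0 Hz.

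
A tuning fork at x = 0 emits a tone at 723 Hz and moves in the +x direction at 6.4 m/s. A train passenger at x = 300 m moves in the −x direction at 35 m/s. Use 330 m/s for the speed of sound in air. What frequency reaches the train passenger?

815 Hz

The observer lies on the +x side, so the source is heading toward the observer and the observer is heading toward the source.
With source approaching and observer approaching, f' = f · (v + v_o)/(v − v_s).
f' = 723 × (330 + 35)/(330 − 6.4) = 723 × 365/323.6 ≈ 815 Hz.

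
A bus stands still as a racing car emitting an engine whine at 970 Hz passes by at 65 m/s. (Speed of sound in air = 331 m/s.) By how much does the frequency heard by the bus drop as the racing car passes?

Approaching: f₁ = f · v/(v − v_s) = 970 × 331/266 ≈ 1207 Hz.
Receding: f₂ = f · v/(v + v_s) = 970 × 331/396 ≈ 811 Hz.
Drop: f₁ − f₂ = 2f·v·v_s/(v² − v_s²) = 2 × 970 × 331 × 65/(331² − 65²) ≈ 396 Hz.

396 Hz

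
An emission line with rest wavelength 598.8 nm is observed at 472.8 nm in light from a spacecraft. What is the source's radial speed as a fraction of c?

λ'/λ₀ = 0.7896 < 1 (blueshift), so the source is approaching.
λ'/λ₀ = √((1 − β)/(1 + β)) for an approaching source ⇒ β = (1 − r²)/(1 + r²) with r = λ'/λ₀.
β = (1 − 0.6234)/(1 + 0.6234) ≈ 0.232.

0.232c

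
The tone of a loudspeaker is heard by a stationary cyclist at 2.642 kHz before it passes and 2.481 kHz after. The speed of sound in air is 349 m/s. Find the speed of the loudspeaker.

f₁/f₂ = (v + v_s)/(v − v_s), so v_s = v · (f₁ − f₂)/(f₁ + f₂).
v_s = 349 × (2.642 − 2.481)/(2.642 + 2.481) = 349 × 0.161/5.123 ≈ 11.0 m/s.

11.0 m/s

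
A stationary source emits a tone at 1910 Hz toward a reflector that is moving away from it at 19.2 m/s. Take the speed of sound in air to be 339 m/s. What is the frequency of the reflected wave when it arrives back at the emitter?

The reflector first receives the wave as a moving observer: f₁ = f₀ · (v − u)/v = 1910 × (339 − 19.2)/339 ≈ 1802 Hz.
The reflection then acts as a moving source: f₂ = f₁ · v/(v + u) ≈ 1705 Hz.

1705 Hz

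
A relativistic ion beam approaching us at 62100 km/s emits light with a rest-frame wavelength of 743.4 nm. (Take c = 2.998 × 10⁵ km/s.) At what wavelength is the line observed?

β = v/c = 62100/299800 = 0.2071.
Relativistic Doppler for wavelength: λ' = λ₀ · √((1 − β)/(1 + β)).
λ' = 743.4 × √(0.7929/1.2071) = 743.4 × 0.81044 ≈ 602.5 nm.

602.5 nm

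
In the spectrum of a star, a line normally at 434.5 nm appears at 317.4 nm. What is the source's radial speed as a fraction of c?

0.304

λ'/λ₀ = 0.7305 < 1 (blueshift), so the source is approaching.
λ'/λ₀ = √((1 − β)/(1 + β)) for an approaching source ⇒ β = (1 − r²)/(1 + r²) with r = λ'/λ₀.
β = (1 − 0.5336)/(1 + 0.5336) ≈ 0.304.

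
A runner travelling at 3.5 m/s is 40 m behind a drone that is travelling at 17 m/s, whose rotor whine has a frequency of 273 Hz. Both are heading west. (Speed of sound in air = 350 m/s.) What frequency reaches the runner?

263 Hz

The runner is behind, so the drone is moving away from it while the runner is moving toward the drone.
General Doppler shift: f' = f · (v + v_o)/(v + v_s).
f' = 273 × (350 + 3.5)/(350 + 17) = 273 × 353.5/367 ≈ 263 Hz.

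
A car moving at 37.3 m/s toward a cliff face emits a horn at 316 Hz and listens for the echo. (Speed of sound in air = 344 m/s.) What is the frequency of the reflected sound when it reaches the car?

The cliff face receives the sound from a moving source: f₁ = f₀ · v/(v − v_e) = 316 × 344/306.7 ≈ 354 Hz.
On the return leg the car is a moving observer: f₂ = f₁ · (v + v_e)/v = 354 × 381.3/344 ≈ 393 Hz.
Equivalently f₂ = f₀ · (v + v_e)/(v − v_e).

393 Hz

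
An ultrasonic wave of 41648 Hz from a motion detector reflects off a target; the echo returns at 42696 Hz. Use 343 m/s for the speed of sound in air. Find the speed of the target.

Double Doppler shift off a moving reflector: f₂ = f₀ · (v + u)/(v − u) (u > 0 toward emitter).
Rearranging, u = v · (f₂ − f₀)/(f₂ + f₀) = 343 × 1048/84344 ≈ 4.3 m/s.
So the target is moving at 4.3 m/s toward the emitter.

4.3 m/s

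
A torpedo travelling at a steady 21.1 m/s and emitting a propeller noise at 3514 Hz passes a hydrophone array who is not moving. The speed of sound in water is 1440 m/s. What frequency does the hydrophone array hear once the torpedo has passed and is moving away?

3463 Hz

Receding: f₂ = f · v/(v + v_s) = 3514 × 1440/1461.1 ≈ 3463 Hz.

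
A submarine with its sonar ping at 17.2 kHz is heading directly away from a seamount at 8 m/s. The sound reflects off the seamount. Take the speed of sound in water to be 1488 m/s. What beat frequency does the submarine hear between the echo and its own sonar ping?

184 Hz

The seamount receives the sound from a moving source: f₁ = f₀ · v/(v + v_e) = 17.2 × 1488/1496 ≈ 17.1080 kHz.
On the return leg the submarine is a moving observer: f₂ = f₁ · (v − v_e)/v = 17.1080 × 1480/1488 ≈ 17.0160 kHz.
Equivalently f₂ = f₀ · (v − v_e)/(v + v_e).
Beat against the emitted tone (with f₀ = 17200 Hz): |f₂ − f₀| = 2v_e·f₀/(v + v_e) = 2 × 8 × 17200/1496 ≈ 184 Hz.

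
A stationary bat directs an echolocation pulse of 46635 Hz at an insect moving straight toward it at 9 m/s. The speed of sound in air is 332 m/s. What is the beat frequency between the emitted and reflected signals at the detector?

The insect first receives the wave as a moving observer: f₁ = f₀ · (v + u)/v = 46635 × (332 + 9)/332 ≈ 47899 Hz.
On reflection it acts as a source moving toward the stationary detector: f₂ = f₁ · v/(v − u) = 47899 × 332/323 ≈ 49234 Hz.
Beat frequency: |f₂ − f₀| = 2u·f₀/(v − u) = 2 × 9 × 46635/323 ≈ 2599 Hz.

2599 Hz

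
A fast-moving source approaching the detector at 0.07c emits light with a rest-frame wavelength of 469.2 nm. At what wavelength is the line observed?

437.4 nm

Relativistic Doppler for wavelength: λ' = λ₀ · √((1 − β)/(1 + β)).
λ' = 469.2 × √(0.9300/1.0700) = 469.2 × 0.93229 ≈ 437.4 nm.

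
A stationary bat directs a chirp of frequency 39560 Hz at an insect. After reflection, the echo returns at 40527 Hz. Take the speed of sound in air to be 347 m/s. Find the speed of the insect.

4.2 m/s

Double Doppler shift off a moving reflector: f₂ = f₀ · (v + u)/(v − u) (u > 0 toward emitter).
Rearranging, u = v · (f₂ − f₀)/(f₂ + f₀) = 347 × 967/80087 ≈ 4.2 m/s.
So the insect is moving at 4.2 m/s toward the emitter.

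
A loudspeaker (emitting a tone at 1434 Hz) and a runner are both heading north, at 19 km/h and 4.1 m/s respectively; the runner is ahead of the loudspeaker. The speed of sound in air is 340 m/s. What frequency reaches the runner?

19 km/h = 5.278 m/s.
The runner is ahead, so the loudspeaker is moving toward it while the runner is moving away from the loudspeaker.
Both move, so f' = f · (v − v_o)/(v − v_s).
f' = 1434 × (340 − 4.1)/(340 − 5.278) = 1434 × 335.9/334.72 ≈ 1439 Hz.

1439 Hz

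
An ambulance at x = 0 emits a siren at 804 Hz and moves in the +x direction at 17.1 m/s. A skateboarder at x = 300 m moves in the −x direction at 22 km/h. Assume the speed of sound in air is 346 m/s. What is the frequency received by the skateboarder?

22 km/h = 6.111 m/s.
The observer lies on the +x side, so the source is heading toward the observer and the observer is heading toward the source.
Both move, so f' = f · (v + v_o)/(v − v_s).
f' = 804 × (346 + 6.111)/(346 − 17.1) = 804 × 352.11/328.9 ≈ 861 Hz.

861 Hz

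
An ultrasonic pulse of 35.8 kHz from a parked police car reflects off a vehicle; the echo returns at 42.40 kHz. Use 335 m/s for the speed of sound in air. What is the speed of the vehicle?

28 m/s

Double Doppler shift off a moving reflector: f₂ = f₀ · (v + u)/(v − u) (u > 0 toward emitter).
Rearranging, u = v · (f₂ − f₀)/(f₂ + f₀) = 335 × 6.60/78.20 ≈ 28 m/s.
So the vehicle is moving at 28 m/s toward the emitter.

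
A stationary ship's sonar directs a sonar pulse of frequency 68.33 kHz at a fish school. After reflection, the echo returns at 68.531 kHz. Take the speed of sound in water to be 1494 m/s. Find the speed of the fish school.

2.19 m/s

Double Doppler shift off a moving reflector: f₂ = f₀ · (v + u)/(v − u) (u > 0 toward emitter).
Rearranging, u = v · (f₂ − f₀)/(f₂ + f₀) = 1494 × 0.201/136.861 ≈ 2.19 m/s.
So the fish school is moving at 2.19 m/s toward the emitter.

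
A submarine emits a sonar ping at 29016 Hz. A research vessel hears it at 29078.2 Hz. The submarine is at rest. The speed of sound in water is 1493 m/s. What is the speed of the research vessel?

f' > f, so the research vessel is approaching.
f' = f · (v + v_o)/v ⇒ v_o = v · |f'/f − 1|.
v_o = 1493 × |29078.2/29016 − 1| = 1493 × 0.002144 ≈ 3.2 m/s.

3.2 m/s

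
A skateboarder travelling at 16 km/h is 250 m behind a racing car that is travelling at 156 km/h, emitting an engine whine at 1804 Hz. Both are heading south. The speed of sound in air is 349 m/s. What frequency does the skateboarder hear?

156 km/h = 43.33 m/s; 16 km/h = 4.444 m/s.
The skateboarder is behind, so the racing car is moving away from it while the skateboarder is moving toward the racing car.
Both move, so f' = f · (v + v_o)/(v + v_s).
f' = 1804 × (349 + 4.444)/(349 + 43.33) = 1804 × 353.44/392.33 ≈ 1625 Hz.

1625 Hz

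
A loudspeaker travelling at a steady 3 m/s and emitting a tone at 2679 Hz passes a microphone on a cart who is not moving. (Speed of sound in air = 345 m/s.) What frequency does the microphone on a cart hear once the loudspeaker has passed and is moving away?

2656 Hz

Receding: f₂ = f · v/(v + v_s) = 2679 × 345/348 ≈ 2656 Hz.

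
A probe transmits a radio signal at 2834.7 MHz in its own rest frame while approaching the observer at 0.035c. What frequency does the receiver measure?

2935.7 MHz

Relativistic Doppler for frequency: f' = f₀ · √((1 + β)/(1 − β)).
f' = 2834.7 × √(1.0350/0.9650) = 2834.7 × 1.03563 ≈ 2935.7 MHz.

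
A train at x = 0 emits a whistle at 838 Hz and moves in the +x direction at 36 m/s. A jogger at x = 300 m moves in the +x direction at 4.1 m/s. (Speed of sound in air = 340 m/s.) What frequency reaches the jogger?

The observer lies on the +x side, so the source is heading toward the observer and the observer is heading away from the source.
Both move, so f' = f · (v − v_o)/(v − v_s).
f' = 838 × (340 − 4.1)/(340 − 36) = 838 × 335.9/304 ≈ 926 Hz.

926 Hz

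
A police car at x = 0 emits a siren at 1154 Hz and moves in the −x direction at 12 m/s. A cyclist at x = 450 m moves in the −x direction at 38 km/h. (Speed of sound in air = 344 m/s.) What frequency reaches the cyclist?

38 km/h = 10.56 m/s.
The observer lies on the +x side, so the source is heading away from the observer and the observer is heading toward the source.
Both move, so f' = f · (v + v_o)/(v + v_s).
f' = 1154 × (344 + 10.56)/(344 + 12) = 1154 × 354.56/356 ≈ 1149 Hz.

1149 Hz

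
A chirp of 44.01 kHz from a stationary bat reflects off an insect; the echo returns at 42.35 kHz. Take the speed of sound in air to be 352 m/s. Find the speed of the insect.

Double Doppler shift off a moving reflector: f₂ = f₀ · (v + u)/(v − u) (u > 0 toward emitter).
Rearranging, u = v · (f₂ − f₀)/(f₂ + f₀) = 352 × -1.66/86.36 ≈ -6.8 m/s.
So the insect is moving at 6.8 m/s away from the emitter.

6.8 m/s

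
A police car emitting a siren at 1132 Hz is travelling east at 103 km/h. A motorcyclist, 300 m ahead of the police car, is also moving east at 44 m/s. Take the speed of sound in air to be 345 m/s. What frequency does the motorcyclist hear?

1077 Hz

103 km/h = 28.61 m/s.
The motorcyclist is ahead, so the police car is moving toward it while the motorcyclist is moving away from the police car.
With source approaching and observer receding, f' = f · (v − v_o)/(v − v_s).
f' = 1132 × (345 − 44)/(345 − 28.61) = 1132 × 301/316.39 ≈ 1077 Hz.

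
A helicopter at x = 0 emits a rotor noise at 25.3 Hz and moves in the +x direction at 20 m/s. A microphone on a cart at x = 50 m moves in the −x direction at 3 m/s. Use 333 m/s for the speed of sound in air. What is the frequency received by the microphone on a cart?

The observer lies on the +x side, so the source is heading toward the observer and the observer is heading toward the source.
Both move, so f' = f · (v + v_o)/(v − v_s).
f' = 25.3 × (333 + 3)/(333 − 20) = 25.3 × 336/313 ≈ 27.2 Hz.

27.2 Hz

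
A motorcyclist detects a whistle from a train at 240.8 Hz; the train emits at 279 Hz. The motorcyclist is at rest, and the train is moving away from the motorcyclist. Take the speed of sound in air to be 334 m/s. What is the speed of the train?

53 m/s

f' = f · v/(v + v_s) ⇒ v_s = v · |1 − f/f'|.
v_s = 334 × |1 − 279/240.8| = 334 × 0.1586 ≈ 53 m/s.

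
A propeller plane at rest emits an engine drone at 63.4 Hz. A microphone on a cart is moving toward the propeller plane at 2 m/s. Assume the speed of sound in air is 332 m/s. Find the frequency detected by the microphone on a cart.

64 Hz

Only the observer moves, toward the source, so f' = f · (v + v_o)/v.
f' = 63.4 × (332 + 2)/332 = 63.4 × 334/332 ≈ 64 Hz.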